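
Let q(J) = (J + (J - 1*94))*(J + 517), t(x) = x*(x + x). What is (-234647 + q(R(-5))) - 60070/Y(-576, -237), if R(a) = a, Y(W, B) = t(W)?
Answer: -95516681555/331776 ≈ -2.8790e+5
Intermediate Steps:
t(x) = 2*x² (t(x) = x*(2*x) = 2*x²)
Y(W, B) = 2*W²
q(J) = (-94 + 2*J)*(517 + J) (q(J) = (J + (J - 94))*(517 + J) = (J + (-94 + J))*(517 + J) = (-94 + 2*J)*(517 + J))
(-234647 + q(R(-5))) - 60070/Y(-576, -237) = (-234647 + (-48598 + 2*(-5)² + 940*(-5))) - 60070/(2*(-576)²) = (-234647 + (-48598 + 2*25 - 4700)) - 60070/(2*331776) = (-234647 + (-48598 + 50 - 4700)) - 60070/663552 = (-234647 - 53248) - 60070*1/663552 = -287895 - 30035/331776 = -95516681555/331776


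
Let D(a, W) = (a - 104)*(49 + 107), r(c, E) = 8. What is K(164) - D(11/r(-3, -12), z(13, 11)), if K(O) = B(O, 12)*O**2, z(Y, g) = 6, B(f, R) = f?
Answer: 8853907/2 ≈ 4.4270e+6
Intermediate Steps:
K(O) = O**3 (K(O) = O*O**2 = O**3)
D(a, W) = -16224 + 156*a (D(a, W) = (-104 + a)*156 = -16224 + 156*a)
K(164) - D(11/r(-3, -12), z(13, 11)) = 164**3 - (-16224 + 156*(11/8)) = 4410944 - (-16224 + 156*(11*(1/8))) = 4410944 - (-16224 + 156*(11/8)) = 4410944 - (-16224 + 429/2) = 4410944 - 1*(-32019/2) = 4410944 + 32019/2 = 8853907/2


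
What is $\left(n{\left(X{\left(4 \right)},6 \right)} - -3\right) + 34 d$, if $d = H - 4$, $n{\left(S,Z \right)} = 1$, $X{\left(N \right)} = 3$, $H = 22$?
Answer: $616$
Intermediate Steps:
$d = 18$ ($d = 22 - 4 = 18$)
$\left(n{\left(X{\left(4 \right)},6 \right)} - -3\right) + 34 d = \left(1 - -3\right) + 34 \cdot 18 = \left(1 + 3\right) + 612 = 4 + 612 = 616$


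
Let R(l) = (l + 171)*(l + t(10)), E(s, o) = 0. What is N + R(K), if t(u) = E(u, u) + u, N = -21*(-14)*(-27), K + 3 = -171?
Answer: -7446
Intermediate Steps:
K = -174 (K = -3 - 171 = -174)
N = -7938 (N = 294*(-27) = -7938)
t(u) = u (t(u) = 0 + u = u)
R(l) = (10 + l)*(171 + l) (R(l) = (l + 171)*(l + 10) = (171 + l)*(10 + l) = (10 + l)*(171 + l))
N + R(K) = -7938 + (1710 + (-174)**2 + 181*(-174)) = -7938 + (1710 + 30276 - 31494) = -7938 + 492 = -7446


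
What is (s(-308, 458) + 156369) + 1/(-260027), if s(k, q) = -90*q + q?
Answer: 30060941388/260027 ≈ 1.1561e+5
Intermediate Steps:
s(k, q) = -89*q
(s(-308, 458) + 156369) + 1/(-260027) = (-89*458 + 156369) + 1/(-260027) = (-40762 + 156369) - 1/260027 = 115607 - 1/260027 = 30060941388/260027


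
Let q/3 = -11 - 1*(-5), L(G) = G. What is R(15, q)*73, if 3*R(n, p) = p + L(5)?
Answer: -949/3 ≈ -316.33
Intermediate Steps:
q = -18 (q = 3*(-11 - 1*(-5)) = 3*(-11 + 5) = 3*(-6) = -18)
R(n, p) = 5/3 + p/3 (R(n, p) = (p + 5)/3 = (5 + p)/3 = 5/3 + p/3)
R(15, q)*73 = (5/3 + (⅓)*(-18))*73 = (5/3 - 6)*73 = -13/3*73 = -949/3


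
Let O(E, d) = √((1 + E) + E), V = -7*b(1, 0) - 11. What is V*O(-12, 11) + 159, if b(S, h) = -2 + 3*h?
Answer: 159 + 3*I*√23 ≈ 159.0 + 14.387*I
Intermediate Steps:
V = 3 (V = -7*(-2 + 3*0) - 11 = -7*(-2 + 0) - 11 = -7*(-2) - 11 = 14 - 11 = 3)
O(E, d) = √(1 + 2*E)
V*O(-12, 11) + 159 = 3*√(1 + 2*(-12)) + 159 = 3*√(1 - 24) + 159 = 3*√(-23) + 159 = 3*(I*√23) + 159 = 3*I*√23 + 159 = 159 + 3*I*√23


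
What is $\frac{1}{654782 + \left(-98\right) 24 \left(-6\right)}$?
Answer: $\frac{1}{668894} \approx 1.495 \cdot 10^{-6}$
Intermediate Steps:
$\frac{1}{654782 + \left(-98\right) 24 \left(-6\right)} = \frac{1}{654782 - -14112} = \frac{1}{654782 + 14112} = \frac{1}{668894}$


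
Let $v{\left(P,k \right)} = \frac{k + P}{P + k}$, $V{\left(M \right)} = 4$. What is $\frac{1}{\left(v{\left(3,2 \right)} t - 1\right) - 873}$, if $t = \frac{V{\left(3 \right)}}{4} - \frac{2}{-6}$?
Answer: $- \frac{3}{2618} \approx -0.0011459$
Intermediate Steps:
$t = \frac{4}{3}$ ($t = \frac{4}{4} - \frac{2}{-6} = 4 \cdot \frac{1}{4} - - \frac{1}{3} = 1 + \frac{1}{3} = \frac{4}{3} \approx 1.3333$)
$v{\left(P,k \right)} = 1$ ($v{\left(P,k \right)} = \frac{P + k}{P + k} = 1$)
$\frac{1}{\left(v{\left(3,2 \right)} t - 1\right) - 873} = \frac{1}{\left(1 \cdot \frac{4}{3} - 1\right) - 873} = \frac{1}{\left(\frac{4}{3} - 1\right) - 873} = \frac{1}{\frac{1}{3} - 873} = \frac{1}{- \frac{2618}{3}} = - \frac{3}{2618}$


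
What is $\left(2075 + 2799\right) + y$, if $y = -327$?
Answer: $4547$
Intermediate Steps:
$\left(2075 + 2799\right) + y = \left(2075 + 2799\right) - 327 = 4874 - 327 = 4547$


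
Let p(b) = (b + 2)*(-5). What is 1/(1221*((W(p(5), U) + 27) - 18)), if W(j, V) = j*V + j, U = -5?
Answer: 1/181929 ≈ 5.4967e-6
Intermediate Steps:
p(b) = -10 - 5*b (p(b) = (2 + b)*(-5) = -10 - 5*b)
W(j, V) = j + V*j (W(j, V) = V*j + j = j + V*j)
1/(1221*((W(p(5), U) + 27) - 18)) = 1/(1221*(((-10 - 5*5)*(1 - 5) + 27) - 18)) = 1/(1221*(((-10 - 25)*(-4) + 27) - 18)) = 1/(1221*((-35*(-4) + 27) - 18)) = 1/(1221*((140 + 27) - 18)) = 1/(1221*(167 - 18)) = 1/(1221*149) = 1/181929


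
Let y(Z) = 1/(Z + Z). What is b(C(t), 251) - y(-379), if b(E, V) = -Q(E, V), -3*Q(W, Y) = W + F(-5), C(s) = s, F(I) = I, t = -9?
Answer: -10609/2274 ≈ -4.6653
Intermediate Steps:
Q(W, Y) = 5/3 - W/3 (Q(W, Y) = -(W - 5)/3 = -(-5 + W)/3 = 5/3 - W/3)
y(Z) = 1/(2*Z)
b(E, V) = -5/3 + E/3 (b(E, V) = -(5/3 - E/3) = -5/3 + E/3)
b(C(t), 251) - y(-379) = (-5/3 + (1/3)*(-9)) - 1/(2*(-379)) = (-5/3 - 3) - (-1)/(2*379) = -14/3 - 1*(-1/758) = -14/3 + 1/758 = -10609/2274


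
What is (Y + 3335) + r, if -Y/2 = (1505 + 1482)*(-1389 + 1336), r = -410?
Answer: 319547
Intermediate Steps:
Y = 316622 (Y = -2*(1505 + 1482)*(-1389 + 1336) = -5974*(-53) = -2*(-158311) = 316622)
(Y + 3335) + r = (316622 + 3335) - 410 = 319957 - 410 = 319547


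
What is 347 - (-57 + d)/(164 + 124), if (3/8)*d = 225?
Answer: 33131/96 ≈ 345.11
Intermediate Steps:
d = 600 (d = (8/3)*225 = 600)
347 - (-57 + d)/(164 + 124) = 347 - (-57 + 600)/(164 + 124) = 347 - 543/288 = 347 - 1*181/96 = 347 - 181/96 = 33131/96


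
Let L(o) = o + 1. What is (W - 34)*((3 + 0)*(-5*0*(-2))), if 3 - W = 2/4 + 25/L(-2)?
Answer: 0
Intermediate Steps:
L(o) = 1 + o
W = 55/2 (W = 3 - (2/4 + 25/(1 - 2)) = 3 - (2*(¼) + 25/(-1)) = 3 - (½ + 25*(-1)) = 3 - (½ - 25) = 3 - 1*(-49/2) = 3 + 49/2 = 55/2 ≈ 27.500)
(W - 34)*((3 + 0)*(-5*0*(-2))) = (55/2 - 34)*((3 + 0)*(-5*0*(-2))) = -39*0*(-2)/2 = -39*0/2 = -13/2*0 = 0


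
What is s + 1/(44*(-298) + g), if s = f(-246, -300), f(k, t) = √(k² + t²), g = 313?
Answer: -1/12799 + 6*√4181 ≈ 387.96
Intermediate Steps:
s = 6*√4181 (s = √((-246)² + (-300)²) = √(60516 + 90000) = √150516 = 6*√4181 ≈ 387.96)
s + 1/(44*(-298) + g) = 6*√4181 + 1/(44*(-298) + 313) = 6*√4181 + 1/(-13112 + 313) = 6*√4181 + 1/(-12799) = 6*√4181 - 1/12799 = -1/12799 + 6*√4181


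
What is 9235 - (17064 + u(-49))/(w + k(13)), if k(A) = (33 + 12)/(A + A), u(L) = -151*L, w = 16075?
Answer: 3859547787/417995 ≈ 9233.5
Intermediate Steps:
k(A) = 45/(2*A) (k(A) = 45/((2*A)) = 45*(1/(2*A)) = 45/(2*A))
9235 - (17064 + u(-49))/(w + k(13)) = 9235 - (17064 - 151*(-49))/(16075 + (45/2)/13) = 9235 - (17064 + 7399)/(16075 + (45/2)*(1/13)) = 9235 - 24463/(16075 + 45/26) = 9235 - 24463/417995/26 = 9235 - 24463*26/417995 = 9235 - 1*636038/417995 = 9235 - 636038/417995 = 3859547787/417995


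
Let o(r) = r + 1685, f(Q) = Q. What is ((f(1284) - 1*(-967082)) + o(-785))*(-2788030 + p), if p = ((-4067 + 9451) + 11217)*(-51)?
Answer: -3522972714146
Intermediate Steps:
o(r) = 1685 + r
p = -846651 (p = (5384 + 11217)*(-51) = 16601*(-51) = -846651)
((f(1284) - 1*(-967082)) + o(-785))*(-2788030 + p) = ((1284 - 1*(-967082)) + (1685 - 785))*(-2788030 - 846651) = ((1284 + 967082) + 900)*(-3634681) = (968366 + 900)*(-3634681) = 969266*(-3634681) = -3522972714146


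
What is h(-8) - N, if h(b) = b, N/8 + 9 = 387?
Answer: -3032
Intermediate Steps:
N = 3024 (N = -72 + 8*387 = -72 + 3096 = 3024)
h(-8) - N = -8 - 1*3024 = -8 - 3024 = -3032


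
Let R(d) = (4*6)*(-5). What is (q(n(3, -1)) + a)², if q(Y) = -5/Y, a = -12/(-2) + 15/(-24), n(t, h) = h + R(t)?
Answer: 27489049/937024 ≈ 29.337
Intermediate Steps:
R(d) = -120 (R(d) = 24*(-5) = -120)
n(t, h) = -120 + h (n(t, h) = h - 120 = -120 + h)
a = 43/8 (a = -12*(-½) + 15*(-1/24) = 6 - 5/8 = 43/8 ≈ 5.3750)
(q(n(3, -1)) + a)² = (-5/(-120 - 1) + 43/8)² = (-5/(-121) + 43/8)² = (-5*(-1/121) + 43/8)² = (5/121 + 43/8)² = (5243/968)² = 27489049/937024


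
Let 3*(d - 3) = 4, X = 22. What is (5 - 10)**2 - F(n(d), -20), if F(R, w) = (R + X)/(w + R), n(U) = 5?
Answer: 134/5 ≈ 26.800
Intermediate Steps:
d = 13/3 (d = 3 + (1/3)*4 = 3 + 4/3 = 13/3 ≈ 4.3333)
F(R, w) = (22 + R)/(R + w) (F(R, w) = (R + 22)/(w + R) = (22 + R)/(R + w))
(5 - 10)**2 - F(n(d), -20) = (5 - 10)**2 - (22 + 5)/(5 - 20) = (-5)**2 - 27/(-15) = 25 - (-1)*27/15 = 25 - 1*(-9/5) = 25 + 9/5 = 134/5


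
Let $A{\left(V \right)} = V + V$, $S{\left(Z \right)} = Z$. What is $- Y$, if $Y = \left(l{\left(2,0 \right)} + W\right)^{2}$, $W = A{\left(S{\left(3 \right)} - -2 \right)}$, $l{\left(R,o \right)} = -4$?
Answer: $-36$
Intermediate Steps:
$A{\left(V \right)} = 2 V$
$W = 10$ ($W = 2 \left(3 - -2\right) = 2 \left(3 + 2\right) = 2 \cdot 5 = 10$)
$Y = 36$ ($Y = \left(-4 + 10\right)^{2} = 6^{2} = 36$)
$- Y = \left(-1\right) 36 = -36$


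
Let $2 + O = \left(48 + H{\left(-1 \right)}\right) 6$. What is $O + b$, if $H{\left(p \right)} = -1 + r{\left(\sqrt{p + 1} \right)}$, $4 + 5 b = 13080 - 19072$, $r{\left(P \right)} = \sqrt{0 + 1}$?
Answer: $- \frac{4566}{5} \approx -913.2$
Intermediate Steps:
$r{\left(P \right)} = 1$ ($r{\left(P \right)} = \sqrt{1} = 1$)
$b = - \frac{5996}{5}$ ($b = - \frac{4}{5} + \frac{13080 - 19072}{5} = - \frac{4}{5} + \frac{1}{5} \left(-5992\right) = - \frac{4}{5} - \frac{5992}{5} = - \frac{5996}{5} \approx -1199.2$)
$H{\left(p \right)} = 0$ ($H{\left(p \right)} = -1 + 1 = 0$)
$O = 286$ ($O = -2 + \left(48 + 0\right) 6 = -2 + 48 \cdot 6 = -2 + 288 = 286$)
$O + b = 286 - \frac{5996}{5} = - \frac{4566}{5}$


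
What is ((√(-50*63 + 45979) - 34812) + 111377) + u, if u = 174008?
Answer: 250573 + √42829 ≈ 2.5078e+5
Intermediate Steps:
((√(-50*63 + 45979) - 34812) + 111377) + u = ((√(-50*63 + 45979) - 34812) + 111377) + 174008 = ((√(-3150 + 45979) - 34812) + 111377) + 174008 = ((√42829 - 34812) + 111377) + 174008 = ((-34812 + √42829) + 111377) + 174008 = (76565 + √42829) + 174008 = 250573 + √42829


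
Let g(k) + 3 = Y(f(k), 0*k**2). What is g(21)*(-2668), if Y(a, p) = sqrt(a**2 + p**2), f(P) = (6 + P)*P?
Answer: -1504752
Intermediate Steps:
f(P) = P*(6 + P)
g(k) = -3 + sqrt(k**2*(6 + k)**2) (g(k) = -3 + sqrt((k*(6 + k))**2 + (0*k**2)**2) = -3 + sqrt(k**2*(6 + k)**2 + 0**2) = -3 + sqrt(k**2*(6 + k)**2 + 0) = -3 + sqrt(k**2*(6 + k)**2))
g(21)*(-2668) = (-3 + sqrt(21**2*(6 + 21)**2))*(-2668) = (-3 + sqrt(441*27**2))*(-2668) = (-3 + sqrt(441*729))*(-2668) = (-3 + sqrt(321489))*(-2668) = (-3 + 567)*(-2668) = 564*(-2668) = -1504752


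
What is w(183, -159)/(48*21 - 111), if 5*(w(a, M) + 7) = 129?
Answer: 94/4485 ≈ 0.020959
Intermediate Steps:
w(a, M) = 94/5 (w(a, M) = -7 + (⅕)*129 = -7 + 129/5 = 94/5)
w(183, -159)/(48*21 - 111) = 94/(5*(48*21 - 111)) = 94/(5*(1008 - 111)) = (94/5)/897 = (94/5)*(1/897) = 94/4485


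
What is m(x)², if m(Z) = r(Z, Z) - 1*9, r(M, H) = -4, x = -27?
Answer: 169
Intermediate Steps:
m(Z) = -13 (m(Z) = -4 - 1*9 = -4 - 9 = -13)
m(x)² = (-13)² = 169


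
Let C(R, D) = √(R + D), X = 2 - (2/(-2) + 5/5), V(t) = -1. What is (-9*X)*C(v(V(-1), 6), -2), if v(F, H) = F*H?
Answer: -36*I*√2 ≈ -50.912*I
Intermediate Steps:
X = 2 (X = 2 - (2*(-½) + 5*(⅕)) = 2 - (-1 + 1) = 2 - 1*0 = 2 + 0 = 2)
C(R, D) = √(D + R)
(-9*X)*C(v(V(-1), 6), -2) = (-9*2)*√(-2 - 1*6) = -18*√(-2 - 6) = -36*I*√2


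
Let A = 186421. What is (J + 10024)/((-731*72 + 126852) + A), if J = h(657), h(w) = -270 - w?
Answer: 9097/260641 ≈ 0.034902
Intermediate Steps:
J = -927 (J = -270 - 1*657 = -270 - 657 = -927)
(J + 10024)/((-731*72 + 126852) + A) = (-927 + 10024)/((-731*72 + 126852) + 186421) = 9097/((-52632 + 126852) + 186421) = 9097/(74220 + 186421) = 9097/260641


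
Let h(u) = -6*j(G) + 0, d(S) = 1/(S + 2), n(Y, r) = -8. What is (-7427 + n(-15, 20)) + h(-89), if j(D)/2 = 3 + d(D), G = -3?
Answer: -7459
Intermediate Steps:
d(S) = 1/(2 + S)
j(D) = 6 + 2/(2 + D) (j(D) = 2*(3 + 1/(2 + D)) = 6 + 2/(2 + D))
h(u) = -24 (h(u) = -12*(7 + 3*(-3))/(2 - 3) + 0 = -12*(7 - 9)/(-1) + 0 = -12*(-1)*(-2) + 0 = -6*4 + 0 = -24 + 0 = -24)
(-7427 + n(-15, 20)) + h(-89) = (-7427 - 8) - 24 = -7435 - 24 = -7459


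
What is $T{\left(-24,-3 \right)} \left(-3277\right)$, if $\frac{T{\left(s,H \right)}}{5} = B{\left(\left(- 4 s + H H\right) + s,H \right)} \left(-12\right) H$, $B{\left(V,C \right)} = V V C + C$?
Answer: $11611983960$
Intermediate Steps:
$B{\left(V,C \right)} = C + C V^{2}$ ($B{\left(V,C \right)} = V^{2} C + C = C V^{2} + C = C + C V^{2}$)
$T{\left(s,H \right)} = - 60 H^{2} \left(1 + \left(H^{2} - 3 s\right)^{2}\right)$ ($T{\left(s,H \right)} = 5 H \left(1 + \left(\left(- 4 s + H H\right) + s\right)^{2}\right) \left(-12\right) H = 5 H \left(1 + \left(\left(- 4 s + H^{2}\right) + s\right)^{2}\right) \left(-12\right) H = 5 H \left(1 + \left(\left(H^{2} - 4 s\right) + s\right)^{2}\right) \left(-12\right) H = 5 H \left(1 + \left(H^{2} - 3 s\right)^{2}\right) \left(-12\right) H = 5 - 12 H \left(1 + \left(H^{2} - 3 s\right)^{2}\right) H = 5 \left(- 12 H^{2} \left(1 + \left(H^{2} - 3 s\right)^{2}\right)\right) = - 60 H^{2} \left(1 + \left(H^{2} - 3 s\right)^{2}\right)$)
$T{\left(-24,-3 \right)} \left(-3277\right) = 60 \left(-3\right)^{2} \left(-1 - \left(\left(-3\right)^{2} - -72\right)^{2}\right) \left(-3277\right) = 60 \cdot 9 \left(-1 - \left(9 + 72\right)^{2}\right) \left(-3277\right) = 60 \cdot 9 \left(-1 - 81^{2}\right) \left(-3277\right) = 60 \cdot 9 \left(-1 - 6561\right) \left(-3277\right) = 60 \cdot 9 \left(-6562\right) \left(-3277\right) = \left(-3543480\right) \left(-3277\right) = 11611983960$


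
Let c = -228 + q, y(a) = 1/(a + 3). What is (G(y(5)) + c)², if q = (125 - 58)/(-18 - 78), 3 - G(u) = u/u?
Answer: 473628169/9216 ≈ 51392.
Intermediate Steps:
y(a) = 1/(3 + a)
G(u) = 2 (G(u) = 3 - u/u = 3 - 1*1 = 3 - 1 = 2)
q = -67/96 (q = 67/(-96) = 67*(-1/96) = -67/96 ≈ -0.69792)
c = -21955/96 (c = -228 - 67/96 = -21955/96 ≈ -228.70)
(G(y(5)) + c)² = (2 - 21955/96)² = (-21763/96)² = 473628169/9216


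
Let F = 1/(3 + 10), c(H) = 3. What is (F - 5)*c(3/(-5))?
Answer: -192/13 ≈ -14.769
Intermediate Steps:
F = 1/13 ≈ 0.076923
(F - 5)*c(3/(-5)) = (1/13 - 5)*3 = -64/13*3 = -192/13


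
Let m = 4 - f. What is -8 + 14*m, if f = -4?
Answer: 104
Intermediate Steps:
m = 8 (m = 4 - 1*(-4) = 4 + 4 = 8)
-8 + 14*m = -8 + 14*8 = -8 + 112 = 104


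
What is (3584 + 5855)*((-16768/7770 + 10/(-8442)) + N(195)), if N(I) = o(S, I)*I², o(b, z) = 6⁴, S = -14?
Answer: 363234651213423149/780885 ≈ 4.6516e+11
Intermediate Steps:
o(b, z) = 1296
N(I) = 1296*I²
(3584 + 5855)*((-16768/7770 + 10/(-8442)) + N(195)) = (3584 + 5855)*((-16768/7770 + 10/(-8442)) + 1296*195²) = 9439*((-16768*1/7770 + 10*(-1/8442)) + 1296*38025) = 9439*((-8384/3885 - 5/4221) + 49280400) = 9439*(-1686109/780885 + 49280400) = 9439*(38482323467891/780885) = 363234651213423149/780885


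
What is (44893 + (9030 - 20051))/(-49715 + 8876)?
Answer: -33872/40839 ≈ -0.82940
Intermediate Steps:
(44893 + (9030 - 20051))/(-49715 + 8876) = (44893 - 11021)/(-40839) = 33872*(-1/40839) = -33872/40839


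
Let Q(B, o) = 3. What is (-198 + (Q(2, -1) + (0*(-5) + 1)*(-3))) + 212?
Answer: 14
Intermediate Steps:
(-198 + (Q(2, -1) + (0*(-5) + 1)*(-3))) + 212 = (-198 + (3 + (0*(-5) + 1)*(-3))) + 212 = (-198 + (3 + (0 + 1)*(-3))) + 212 = (-198 + (3 + 1*(-3))) + 212 = (-198 + (3 - 3)) + 212 = (-198 + 0) + 212 = -198 + 212 = 14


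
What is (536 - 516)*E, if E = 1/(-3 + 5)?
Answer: 10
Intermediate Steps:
E = ½ (E = 1/2 = ½ ≈ 0.50000)
(536 - 516)*E = (536 - 516)*(½) = 20*(½) = 10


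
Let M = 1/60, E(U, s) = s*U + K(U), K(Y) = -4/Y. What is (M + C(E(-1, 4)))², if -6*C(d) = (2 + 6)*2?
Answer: 2809/400 ≈ 7.0225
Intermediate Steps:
E(U, s) = -4/U + U*s (E(U, s) = s*U - 4/U = U*s - 4/U = -4/U + U*s)
C(d) = -8/3 (C(d) = -(2 + 6)*2/6 = -4*2/3 = -⅙*16 = -8/3)
M = 1/60 ≈ 0.016667
(M + C(E(-1, 4)))² = (1/60 - 8/3)² = (-53/20)² = 2809/400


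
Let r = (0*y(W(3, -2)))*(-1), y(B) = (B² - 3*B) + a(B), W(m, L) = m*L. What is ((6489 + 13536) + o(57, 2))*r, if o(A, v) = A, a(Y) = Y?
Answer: 0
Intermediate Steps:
W(m, L) = L*m
y(B) = B² - 2*B (y(B) = (B² - 3*B) + B = B² - 2*B)
r = 0 (r = (0*((-2*3)*(-2 - 2*3)))*(-1) = (0*(-6*(-2 - 6)))*(-1) = (0*(-6*(-8)))*(-1) = (0*48)*(-1) = 0*(-1) = 0)
((6489 + 13536) + o(57, 2))*r = ((6489 + 13536) + 57)*0 = (20025 + 57)*0 = 20082*0 = 0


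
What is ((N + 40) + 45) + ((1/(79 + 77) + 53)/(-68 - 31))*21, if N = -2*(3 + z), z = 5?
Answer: 297329/5148 ≈ 57.756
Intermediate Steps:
N = -16 (N = -2*(3 + 5) = -2*8 = -16)
((N + 40) + 45) + ((1/(79 + 77) + 53)/(-68 - 31))*21 = ((-16 + 40) + 45) + ((1/(79 + 77) + 53)/(-68 - 31))*21 = (24 + 45) + ((1/156 + 53)/(-99))*21 = 69 + ((1/156 + 53)*(-1/99))*21 = 69 + ((8269/156)*(-1/99))*21 = 69 - 8269/15444*21 = 69 - 57883/5148 = 297329/5148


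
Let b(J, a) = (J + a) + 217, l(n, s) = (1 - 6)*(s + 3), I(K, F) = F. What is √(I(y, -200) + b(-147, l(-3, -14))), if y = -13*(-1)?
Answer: 5*I*√3 ≈ 8.6602*I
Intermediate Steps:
y = 13
l(n, s) = -15 - 5*s (l(n, s) = -5*(3 + s) = -15 - 5*s)
b(J, a) = 217 + J + a
√(I(y, -200) + b(-147, l(-3, -14))) = √(-200 + (217 - 147 + (-15 - 5*(-14)))) = √(-200 + (217 - 147 + (-15 + 70))) = √(-200 + (217 - 147 + 55)) = √(-200 + 125) = √(-75) = 5*I*√3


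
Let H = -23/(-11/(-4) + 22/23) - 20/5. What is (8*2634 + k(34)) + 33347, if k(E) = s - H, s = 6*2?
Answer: 18564451/341 ≈ 54441.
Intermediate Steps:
H = -3480/341 (H = -23/(-11*(-1/4) + 22*(1/23)) - 20*1/5 = -23/(11/4 + 22/23) - 4 = -23/341/92 - 4 = -23*92/341 - 4 = -2116/341 - 4 = -3480/341 ≈ -10.205)
s = 12
k(E) = 7572/341 (k(E) = 12 - 1*(-3480/341) = 12 + 3480/341 = 7572/341)
(8*2634 + k(34)) + 33347 = (8*2634 + 7572/341) + 33347 = (21072 + 7572/341) + 33347 = 7193124/341 + 33347 = 18564451/341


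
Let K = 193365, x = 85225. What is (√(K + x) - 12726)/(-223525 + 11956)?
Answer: 4242/70523 - √278590/211569 ≈ 0.057656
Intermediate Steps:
(√(K + x) - 12726)/(-223525 + 11956) = (√(193365 + 85225) - 12726)/(-223525 + 11956) = (√278590 - 12726)/(-211569) = (-12726 + √278590)*(-1/211569) = 4242/70523 - √278590/211569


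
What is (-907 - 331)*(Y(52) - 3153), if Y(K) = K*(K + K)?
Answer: -2791690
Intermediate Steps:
Y(K) = 2*K² (Y(K) = K*(2*K) = 2*K²)
(-907 - 331)*(Y(52) - 3153) = (-907 - 331)*(2*52² - 3153) = -1238*(2*2704 - 3153) = -1238*(5408 - 3153) = -1238*2255 = -2791690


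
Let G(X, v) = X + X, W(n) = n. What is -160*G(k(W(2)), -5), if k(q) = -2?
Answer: 640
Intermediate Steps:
G(X, v) = 2*X
-160*G(k(W(2)), -5) = -320*(-2) = -160*(-4) = 640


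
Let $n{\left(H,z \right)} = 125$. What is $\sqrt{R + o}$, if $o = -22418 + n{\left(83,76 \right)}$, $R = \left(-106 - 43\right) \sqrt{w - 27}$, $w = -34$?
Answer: $\sqrt{-22293 - 149 i \sqrt{61}} \approx 3.896 - 149.36 i$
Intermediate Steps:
$R = - 149 i \sqrt{61}$ ($R = \left(-106 - 43\right) \sqrt{-34 - 27} = - 149 \sqrt{-61} = - 149 i \sqrt{61} \approx - 1163.7 i$)
$o = -22293$ ($o = -22418 + 125 = -22293$)
$\sqrt{R + o} = \sqrt{- 149 i \sqrt{61} - 22293} = \sqrt{-22293 - 149 i \sqrt{61}}$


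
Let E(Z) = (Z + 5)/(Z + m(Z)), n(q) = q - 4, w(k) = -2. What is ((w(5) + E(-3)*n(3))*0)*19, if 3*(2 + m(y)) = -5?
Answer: 0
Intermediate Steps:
m(y) = -11/3 (m(y) = -2 + (⅓)*(-5) = -2 - 5/3 = -11/3)
n(q) = -4 + q
E(Z) = (5 + Z)/(-11/3 + Z) (E(Z) = (Z + 5)/(Z - 11/3) = (5 + Z)/(-11/3 + Z))
((w(5) + E(-3)*n(3))*0)*19 = ((-2 + (3*(5 - 3)/(-11 + 3*(-3)))*(-4 + 3))*0)*19 = ((-2 + (3*2/(-11 - 9))*(-1))*0)*19 = ((-2 + (3*2/(-20))*(-1))*0)*19 = ((-2 + (3*(-1/20)*2)*(-1))*0)*19 = ((-2 - 3/10*(-1))*0)*19 = ((-2 + 3/10)*0)*19 = -17/10*0*19 = 0*19 = 0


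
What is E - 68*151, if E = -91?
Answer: -10359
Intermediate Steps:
E - 68*151 = -91 - 68*151 = -91 - 10268 = -10359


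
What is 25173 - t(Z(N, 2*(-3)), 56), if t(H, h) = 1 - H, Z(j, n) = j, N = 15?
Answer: 25187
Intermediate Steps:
25173 - t(Z(N, 2*(-3)), 56) = 25173 - (1 - 1*15) = 25173 - (1 - 15) = 25173 - 1*(-14) = 25173 + 14 = 25187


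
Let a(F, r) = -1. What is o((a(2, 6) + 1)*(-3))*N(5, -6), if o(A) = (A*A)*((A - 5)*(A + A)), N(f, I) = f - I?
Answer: 0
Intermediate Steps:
o(A) = 2*A³*(-5 + A) (o(A) = A²*((-5 + A)*(2*A)) = A²*(2*A*(-5 + A)) = 2*A³*(-5 + A))
o((a(2, 6) + 1)*(-3))*N(5, -6) = (2*((-1 + 1)*(-3))³*(-5 + (-1 + 1)*(-3)))*(5 - 1*(-6)) = (2*(0*(-3))³*(-5 + 0*(-3)))*(5 + 6) = (2*0³*(-5 + 0))*11 = (2*0*(-5))*11 = 0*11 = 0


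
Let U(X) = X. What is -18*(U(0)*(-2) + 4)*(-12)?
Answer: 864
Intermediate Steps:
-18*(U(0)*(-2) + 4)*(-12) = -18*(0*(-2) + 4)*(-12) = -18*(0 + 4)*(-12) = -18*4*(-12) = -72*(-12) = 864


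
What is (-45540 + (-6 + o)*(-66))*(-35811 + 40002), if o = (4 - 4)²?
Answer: -189198504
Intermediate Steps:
o = 0 (o = 0² = 0)
(-45540 + (-6 + o)*(-66))*(-35811 + 40002) = (-45540 + (-6 + 0)*(-66))*(-35811 + 40002) = (-45540 - 6*(-66))*4191 = (-45540 + 396)*4191 = -45144*4191 = -189198504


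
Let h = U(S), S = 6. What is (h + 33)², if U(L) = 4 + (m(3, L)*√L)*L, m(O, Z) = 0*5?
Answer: 1369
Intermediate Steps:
m(O, Z) = 0
U(L) = 4 (U(L) = 4 + (0*√L)*L = 4 + 0*L = 4 + 0 = 4)
h = 4
(h + 33)² = (4 + 33)² = 37² = 1369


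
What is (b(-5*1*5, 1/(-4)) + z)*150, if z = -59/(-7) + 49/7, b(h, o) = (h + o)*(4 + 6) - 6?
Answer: -255225/7 ≈ -36461.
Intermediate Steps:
b(h, o) = -6 + 10*h + 10*o (b(h, o) = (h + o)*10 - 6 = (10*h + 10*o) - 6 = -6 + 10*h + 10*o)
z = 108/7 (z = -59*(-1/7) + 49*(1/7) = 59/7 + 7 = 108/7 ≈ 15.429)
(b(-5*1*5, 1/(-4)) + z)*150 = ((-6 + 10*(-5*1*5) + 10/(-4)) + 108/7)*150 = ((-6 + 10*(-5*5) + 10*(-1/4)) + 108/7)*150 = ((-6 + 10*(-25) - 5/2) + 108/7)*150 = ((-6 - 250 - 5/2) + 108/7)*150 = (-517/2 + 108/7)*150 = -3403/14*150 = -255225/7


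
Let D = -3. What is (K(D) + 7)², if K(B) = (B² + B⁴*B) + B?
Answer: 52900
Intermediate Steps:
K(B) = B + B² + B⁵ (K(B) = (B² + B⁵) + B = B + B² + B⁵)
(K(D) + 7)² = (-3*(1 - 3 + (-3)⁴) + 7)² = (-3*(1 - 3 + 81) + 7)² = (-3*79 + 7)² = (-237 + 7)² = (-230)² = 52900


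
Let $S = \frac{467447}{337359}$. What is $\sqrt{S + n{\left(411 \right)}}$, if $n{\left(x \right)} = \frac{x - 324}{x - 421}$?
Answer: $\frac{7 i \sqrt{1698896067330}}{3373590} \approx 2.7045 i$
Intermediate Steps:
$n{\left(x \right)} = \frac{-324 + x}{-421 + x}$
$S = \frac{467447}{337359}$ ($S = 467447 \cdot \frac{1}{337359} = \frac{467447}{337359} \approx 1.3856$)
$\sqrt{S + n{\left(411 \right)}} = \sqrt{\frac{467447}{337359} + \frac{-324 + 411}{-421 + 411}} = \sqrt{\frac{467447}{337359} + \frac{1}{-10} \cdot 87} = \sqrt{\frac{467447}{337359} - \frac{87}{10}} = \sqrt{- \frac{24675763}{3373590}} = \frac{7 i \sqrt{1698896067330}}{3373590}$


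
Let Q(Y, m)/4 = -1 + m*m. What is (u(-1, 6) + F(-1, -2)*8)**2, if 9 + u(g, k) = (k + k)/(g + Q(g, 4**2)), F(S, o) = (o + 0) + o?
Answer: 1744482289/1038361 ≈ 1680.0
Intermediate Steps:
F(S, o) = 2*o (F(S, o) = o + o = 2*o)
Q(Y, m) = -4 + 4*m**2 (Q(Y, m) = 4*(-1 + m*m) = 4*(-1 + m**2) = -4 + 4*m**2)
u(g, k) = -9 + 2*k/(1020 + g) (u(g, k) = -9 + (k + k)/(g + (-4 + 4*(4**2)**2)) = -9 + (2*k)/(g + (-4 + 4*16**2)) = -9 + (2*k)/(g + (-4 + 4*256)) = -9 + (2*k)/(g + (-4 + 1024)) = -9 + (2*k)/(g + 1020) = -9 + (2*k)/(1020 + g) = -9 + 2*k/(1020 + g))
(u(-1, 6) + F(-1, -2)*8)**2 = ((-9180 - 9*(-1) + 2*6)/(1020 - 1) + (2*(-2))*8)**2 = ((-9180 + 9 + 12)/1019 - 4*8)**2 = ((1/1019)*(-9159) - 32)**2 = (-9159/1019 - 32)**2 = (-41767/1019)**2 = 1744482289/1038361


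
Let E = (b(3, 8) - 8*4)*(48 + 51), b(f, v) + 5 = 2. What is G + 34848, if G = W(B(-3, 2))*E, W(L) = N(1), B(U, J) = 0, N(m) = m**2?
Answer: 31383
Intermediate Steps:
b(f, v) = -3 (b(f, v) = -5 + 2 = -3)
W(L) = 1 (W(L) = 1**2 = 1)
E = -3465 (E = (-3 - 8*4)*(48 + 51) = (-3 - 32)*99 = -35*99 = -3465)
G = -3465 (G = 1*(-3465) = -3465)
G + 34848 = -3465 + 34848 = 31383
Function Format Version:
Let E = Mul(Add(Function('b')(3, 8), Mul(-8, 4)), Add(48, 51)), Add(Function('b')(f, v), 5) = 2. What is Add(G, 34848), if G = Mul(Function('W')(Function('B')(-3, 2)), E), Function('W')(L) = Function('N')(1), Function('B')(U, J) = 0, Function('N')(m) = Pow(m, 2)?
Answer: 31383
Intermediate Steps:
Function('b')(f, v) = -3 (Function('b')(f, v) = Add(-5, 2) = -3)
Function('W')(L) = 1 (Function('W')(L) = Pow(1, 2) = 1)
E = -3465 (E = Mul(Add(-3, Mul(-8, 4)), Add(48, 51)) = Mul(Add(-3, -32), 99) = Mul(-35, 99) = -3465)
G = -3465 (G = Mul(1, -3465) = -3465)
Add(G, 34848) = Add(-3465, 34848) = 31383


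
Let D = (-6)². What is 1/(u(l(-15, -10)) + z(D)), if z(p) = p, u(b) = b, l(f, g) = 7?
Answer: 1/43 ≈ 0.023256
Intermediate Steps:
D = 36
1/(u(l(-15, -10)) + z(D)) = 1/(7 + 36) = 1/43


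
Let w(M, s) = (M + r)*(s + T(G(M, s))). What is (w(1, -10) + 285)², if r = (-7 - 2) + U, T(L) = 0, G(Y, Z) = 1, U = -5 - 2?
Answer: 189225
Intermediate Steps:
U = -7
r = -16 (r = (-7 - 2) - 7 = -9 - 7 = -16)
w(M, s) = s*(-16 + M) (w(M, s) = (M - 16)*(s + 0) = (-16 + M)*s = s*(-16 + M))
(w(1, -10) + 285)² = (-10*(-16 + 1) + 285)² = (-10*(-15) + 285)² = (150 + 285)² = 435² = 189225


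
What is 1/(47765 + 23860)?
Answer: 1/71625 ≈ 1.3962e-5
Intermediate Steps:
1/(47765 + 23860) = 1/71625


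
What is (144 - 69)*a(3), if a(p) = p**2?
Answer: 675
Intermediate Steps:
(144 - 69)*a(3) = (144 - 69)*3**2 = 75*9 = 675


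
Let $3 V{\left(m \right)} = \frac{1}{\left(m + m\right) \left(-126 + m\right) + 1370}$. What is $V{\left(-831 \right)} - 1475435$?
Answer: $- \frac{7046252634719}{4775712} \approx -1.4754 \cdot 10^{6}$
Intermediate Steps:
$V{\left(m \right)} = \frac{1}{3 \left(1370 + 2 m \left(-126 + m\right)\right)}$ ($V{\left(m \right)} = \frac{1}{3 \left(\left(m + m\right) \left(-126 + m\right) + 1370\right)} = \frac{1}{3 \left(2 m \left(-126 + m\right) + 1370\right)} = \frac{1}{3 \left(1370 + 2 m \left(-126 + m\right)\right)}$)
$V{\left(-831 \right)} - 1475435 = \frac{1}{6 \left(685 + \left(-831\right)^{2} - -104706\right)} - 1475435 = \frac{1}{6 \left(685 + 690561 + 104706\right)} - 1475435 = \frac{1}{6 \cdot 795952} - 1475435 = \frac{1}{6} \cdot \frac{1}{795952} - 1475435 = \frac{1}{4775712} - 1475435 = - \frac{7046252634719}{4775712}$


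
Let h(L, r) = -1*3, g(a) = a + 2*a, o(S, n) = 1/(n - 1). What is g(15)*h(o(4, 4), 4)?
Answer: -135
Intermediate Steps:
o(S, n) = 1/(-1 + n)
g(a) = 3*a
h(L, r) = -3
g(15)*h(o(4, 4), 4) = (3*15)*(-3) = 45*(-3) = -135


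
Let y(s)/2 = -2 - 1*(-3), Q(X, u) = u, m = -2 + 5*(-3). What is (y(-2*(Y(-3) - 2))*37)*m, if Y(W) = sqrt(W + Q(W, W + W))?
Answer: -1258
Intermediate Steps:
m = -17 (m = -2 - 15 = -17)
Y(W) = sqrt(3)*sqrt(W) (Y(W) = sqrt(W + (W + W)) = sqrt(W + 2*W) = sqrt(3*W) = sqrt(3)*sqrt(W))
y(s) = 2 (y(s) = 2*(-2 - 1*(-3)) = 2*(-2 + 3) = 2*1 = 2)
(y(-2*(Y(-3) - 2))*37)*m = (2*37)*(-17) = 74*(-17) = -1258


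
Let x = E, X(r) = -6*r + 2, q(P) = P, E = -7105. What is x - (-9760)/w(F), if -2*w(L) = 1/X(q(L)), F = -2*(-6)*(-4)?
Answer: -5667905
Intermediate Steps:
X(r) = 2 - 6*r
x = -7105
F = -48 (F = 12*(-4) = -48)
w(L) = -1/(2*(2 - 6*L))
x - (-9760)/w(F) = -7105 - (-9760)/(1/(4*(-1 + 3*(-48)))) = -7105 - (-9760)/(1/(4*(-1 - 144))) = -7105 - (-9760)/((¼)/(-145)) = -7105 - (-9760)/((¼)*(-1/145)) = -7105 - (-9760)/(-1/580) = -7105 - (-9760)*(-580) = -7105 - 1*5660800 = -7105 - 5660800 = -5667905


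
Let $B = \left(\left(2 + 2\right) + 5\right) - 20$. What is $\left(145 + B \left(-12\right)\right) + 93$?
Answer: $370$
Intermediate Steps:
$B = -11$ ($B = \left(4 + 5\right) - 20 = 9 - 20 = -11$)
$\left(145 + B \left(-12\right)\right) + 93 = \left(145 - -132\right) + 93 = \left(145 + 132\right) + 93 = 277 + 93 = 370$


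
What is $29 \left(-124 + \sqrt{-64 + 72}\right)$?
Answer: $-3596 + 58 \sqrt{2} \approx -3514.0$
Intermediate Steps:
$29 \left(-124 + \sqrt{-64 + 72}\right) = 29 \left(-124 + \sqrt{8}\right) = 29 \left(-124 + 2 \sqrt{2}\right) = -3596 + 58 \sqrt{2}$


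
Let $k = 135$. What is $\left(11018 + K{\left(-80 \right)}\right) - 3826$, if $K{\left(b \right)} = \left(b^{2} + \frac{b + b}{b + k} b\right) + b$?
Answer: $\frac{151192}{11} \approx 13745.0$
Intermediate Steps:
$K{\left(b \right)} = b + b^{2} + \frac{2 b^{2}}{135 + b}$ ($K{\left(b \right)} = \left(b^{2} + \frac{b + b}{b + 135} b\right) + b = \left(b^{2} + \frac{2 b}{135 + b} b\right) + b = \left(b^{2} + \frac{2 b^{2}}{135 + b}\right) + b = b + b^{2} + \frac{2 b^{2}}{135 + b}$)
$\left(11018 + K{\left(-80 \right)}\right) - 3826 = \left(11018 - \frac{80 \left(135 + \left(-80\right)^{2} + 138 \left(-80\right)\right)}{135 - 80}\right) - 3826 = \left(11018 - \frac{80 \left(135 + 6400 - 11040\right)}{55}\right) - 3826 = \left(11018 - \frac{16}{11} \left(-4505\right)\right) - 3826 = \left(11018 + \frac{72080}{11}\right) - 3826 = \frac{193278}{11} - 3826 = \frac{151192}{11}$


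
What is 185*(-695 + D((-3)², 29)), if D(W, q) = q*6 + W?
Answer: -94720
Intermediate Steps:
D(W, q) = W + 6*q (D(W, q) = 6*q + W = W + 6*q)
185*(-695 + D((-3)², 29)) = 185*(-695 + ((-3)² + 6*29)) = 185*(-695 + (9 + 174)) = 185*(-695 + 183) = 185*(-512) = -94720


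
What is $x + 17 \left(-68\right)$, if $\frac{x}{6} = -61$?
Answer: $-1522$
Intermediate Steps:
$x = -366$ ($x = 6 \left(-61\right) = -366$)
$x + 17 \left(-68\right) = -366 + 17 \left(-68\right) = -366 - 1156 = -1522$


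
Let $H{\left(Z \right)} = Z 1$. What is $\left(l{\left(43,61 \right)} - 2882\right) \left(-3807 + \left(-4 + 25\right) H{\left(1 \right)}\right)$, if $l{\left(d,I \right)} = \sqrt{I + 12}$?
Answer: $10911252 - 3786 \sqrt{73} \approx 1.0879 \cdot 10^{7}$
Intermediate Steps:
$H{\left(Z \right)} = Z$
$l{\left(d,I \right)} = \sqrt{12 + I}$
$\left(l{\left(43,61 \right)} - 2882\right) \left(-3807 + \left(-4 + 25\right) H{\left(1 \right)}\right) = \left(\sqrt{12 + 61} - 2882\right) \left(-3807 + \left(-4 + 25\right) 1\right) = \left(\sqrt{73} - 2882\right) \left(-3807 + 21 \cdot 1\right) = \left(-2882 + \sqrt{73}\right) \left(-3807 + 21\right) = \left(-2882 + \sqrt{73}\right) \left(-3786\right) = 10911252 - 3786 \sqrt{73}$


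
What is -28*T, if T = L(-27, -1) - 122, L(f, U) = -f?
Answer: 2660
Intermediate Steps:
T = -95 (T = -1*(-27) - 122 = 27 - 1*122 = 27 - 122 = -95)
-28*T = -28*(-95) = 2660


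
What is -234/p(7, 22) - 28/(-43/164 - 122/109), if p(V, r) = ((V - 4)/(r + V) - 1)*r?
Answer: 1587001/49390 ≈ 32.132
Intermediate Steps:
p(V, r) = r*(-1 + (-4 + V)/(V + r)) (p(V, r) = ((-4 + V)/(V + r) - 1)*r = (-1 + (-4 + V)/(V + r))*r = r*(-1 + (-4 + V)/(V + r)))
-234/p(7, 22) - 28/(-43/164 - 122/109) = -234*(-(7 + 22)/(22*(4 + 22))) - 28/(-43/164 - 122/109) = -234/((-1*22*26/29)) - 28/(-43*1/164 - 122*1/109) = -234/((-1*22*1/29*26)) - 28/(-43/164 - 122/109) = -234/(-572/29) - 28/(-24695/17876) = -234*(-29/572) - 28*(-17876/24695) = 261/22 + 500528/24695 = 1587001/49390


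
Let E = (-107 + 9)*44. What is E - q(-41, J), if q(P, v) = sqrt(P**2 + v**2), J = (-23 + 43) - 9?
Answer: -4312 - sqrt(1802) ≈ -4354.5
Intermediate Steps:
J = 11 (J = 20 - 9 = 11)
E = -4312 (E = -98*44 = -4312)
E - q(-41, J) = -4312 - sqrt((-41)**2 + 11**2) = -4312 - sqrt(1681 + 121) = -4312 - sqrt(1802)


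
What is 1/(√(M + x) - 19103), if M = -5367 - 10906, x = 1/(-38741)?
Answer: -740069323/14138174709563 - I*√24423577501854/14138174709563 ≈ -5.2345e-5 - 3.4955e-7*I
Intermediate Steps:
x = -1/38741 ≈ -2.5812e-5
M = -16273
1/(√(M + x) - 19103) = 1/(√(-16273 - 1/38741) - 19103) = 1/(√(-630432294/38741) - 19103) = 1/(I*√24423577501854/38741 - 19103) = 1/(-19103 + I*√24423577501854/38741)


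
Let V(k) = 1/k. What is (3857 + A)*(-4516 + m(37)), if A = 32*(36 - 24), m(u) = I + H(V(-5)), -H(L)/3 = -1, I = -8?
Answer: -19173561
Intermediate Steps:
H(L) = 3 (H(L) = -3*(-1) = 3)
m(u) = -5 (m(u) = -8 + 3 = -5)
A = 384 (A = 32*12 = 384)
(3857 + A)*(-4516 + m(37)) = (3857 + 384)*(-4516 - 5) = 4241*(-4521) = -19173561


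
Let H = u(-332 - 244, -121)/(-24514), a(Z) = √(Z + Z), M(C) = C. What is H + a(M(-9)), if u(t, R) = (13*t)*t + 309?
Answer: -4313397/24514 + 3*I*√2 ≈ -175.96 + 4.2426*I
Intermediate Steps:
a(Z) = √2*√Z (a(Z) = √(2*Z) = √2*√Z)
u(t, R) = 309 + 13*t² (u(t, R) = 13*t² + 309 = 309 + 13*t²)
H = -4313397/24514 (H = (309 + 13*(-332 - 244)²)/(-24514) = (309 + 13*(-576)²)*(-1/24514) = (309 + 13*331776)*(-1/24514) = (309 + 4313088)*(-1/24514) = 4313397*(-1/24514) = -4313397/24514 ≈ -175.96)
H + a(M(-9)) = -4313397/24514 + √2*√(-9) = -4313397/24514 + √2*(3*I) = -4313397/24514 + 3*I*√2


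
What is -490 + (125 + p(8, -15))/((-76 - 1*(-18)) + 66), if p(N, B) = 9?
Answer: -1893/4 ≈ -473.25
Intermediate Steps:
-490 + (125 + p(8, -15))/((-76 - 1*(-18)) + 66) = -490 + (125 + 9)/((-76 - 1*(-18)) + 66) = -490 + 134/((-76 + 18) + 66) = -490 + 134/(-58 + 66) = -490 + 134/8 = -490 + 134*(⅛) = -490 + 67/4 = -1893/4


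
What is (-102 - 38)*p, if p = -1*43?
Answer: 6020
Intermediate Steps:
p = -43
(-102 - 38)*p = (-102 - 38)*(-43) = -140*(-43) = 6020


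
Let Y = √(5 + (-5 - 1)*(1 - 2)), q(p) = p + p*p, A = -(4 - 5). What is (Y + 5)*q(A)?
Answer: 10 + 2*√11 ≈ 16.633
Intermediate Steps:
A = 1 (A = -1*(-1) = 1)
q(p) = p + p²
Y = √11 (Y = √(5 - 6*(-1)) = √(5 + 6) = √11 ≈ 3.3166)
(Y + 5)*q(A) = (√11 + 5)*(1*(1 + 1)) = (5 + √11)*(1*2) = (5 + √11)*2 = 10 + 2*√11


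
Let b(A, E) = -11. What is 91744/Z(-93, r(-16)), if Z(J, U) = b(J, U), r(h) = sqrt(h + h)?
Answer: -91744/11 ≈ -8340.4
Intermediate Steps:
r(h) = sqrt(2)*sqrt(h) (r(h) = sqrt(2*h) = sqrt(2)*sqrt(h))
Z(J, U) = -11
91744/Z(-93, r(-16)) = 91744/(-11) = 91744*(-1/11) = -91744/11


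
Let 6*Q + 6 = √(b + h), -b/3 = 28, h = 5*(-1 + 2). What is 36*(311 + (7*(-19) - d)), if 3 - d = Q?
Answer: 6264 + 6*I*√79 ≈ 6264.0 + 53.329*I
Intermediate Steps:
h = 5 (h = 5*1 = 5)
b = -84 (b = -3*28 = -84)
Q = -1 + I*√79/6 (Q = -1 + √(-84 + 5)/6 = -1 + √(-79)/6 = -1 + (I*√79)/6 = -1 + I*√79/6 ≈ -1.0 + 1.4814*I)
d = 4 - I*√79/6 (d = 3 - (-1 + I*√79/6) = 3 + (1 - I*√79/6) = 4 - I*√79/6 ≈ 4.0 - 1.4814*I)
36*(311 + (7*(-19) - d)) = 36*(311 + (7*(-19) - (4 - I*√79/6))) = 36*(311 + (-133 + (-4 + I*√79/6))) = 36*(311 + (-137 + I*√79/6)) = 36*(174 + I*√79/6) = 6264 + 6*I*√79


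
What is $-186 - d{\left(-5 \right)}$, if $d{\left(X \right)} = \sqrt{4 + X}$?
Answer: $-186 - i \approx -186.0 - 1.0 i$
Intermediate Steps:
$-186 - d{\left(-5 \right)} = -186 - \sqrt{4 - 5} = -186 - \sqrt{-1} = -186 - i$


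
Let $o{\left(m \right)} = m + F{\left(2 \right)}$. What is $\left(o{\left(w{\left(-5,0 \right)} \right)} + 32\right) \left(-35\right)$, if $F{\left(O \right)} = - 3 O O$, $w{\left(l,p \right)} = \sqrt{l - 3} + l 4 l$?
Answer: $-4200 - 70 i \sqrt{2} \approx -4200.0 - 98.995 i$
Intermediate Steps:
$w{\left(l,p \right)} = \sqrt{-3 + l} + 4 l^{2}$
$F{\left(O \right)} = - 3 O^{2}$
$o{\left(m \right)} = -12 + m$ ($o{\left(m \right)} = m - 3 \cdot 2^{2} = m - 12 = -12 + m$)
$\left(o{\left(w{\left(-5,0 \right)} \right)} + 32\right) \left(-35\right) = \left(\left(-12 + \left(\sqrt{-3 - 5} + 4 \left(-5\right)^{2}\right)\right) + 32\right) \left(-35\right) = \left(\left(-12 + \left(\sqrt{-8} + 4 \cdot 25\right)\right) + 32\right) \left(-35\right) = \left(\left(-12 + \left(2 i \sqrt{2} + 100\right)\right) + 32\right) \left(-35\right) = \left(\left(-12 + \left(100 + 2 i \sqrt{2}\right)\right) + 32\right) \left(-35\right) = \left(\left(88 + 2 i \sqrt{2}\right) + 32\right) \left(-35\right) = \left(120 + 2 i \sqrt{2}\right) \left(-35\right) = -4200 - 70 i \sqrt{2}$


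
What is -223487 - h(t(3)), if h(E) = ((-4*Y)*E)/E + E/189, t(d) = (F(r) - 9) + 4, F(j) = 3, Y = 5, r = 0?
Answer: -42235261/189 ≈ -2.2347e+5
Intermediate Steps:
t(d) = -2 (t(d) = (3 - 9) + 4 = -6 + 4 = -2)
h(E) = -20 + E/189 (h(E) = ((-4*5)*E)/E + E/189 = (-20*E)/E + E*(1/189) = -20 + E/189)
-223487 - h(t(3)) = -223487 - (-20 + (1/189)*(-2)) = -223487 - (-20 - 2/189) = -223487 - 1*(-3782/189) = -223487 + 3782/189 = -42235261/189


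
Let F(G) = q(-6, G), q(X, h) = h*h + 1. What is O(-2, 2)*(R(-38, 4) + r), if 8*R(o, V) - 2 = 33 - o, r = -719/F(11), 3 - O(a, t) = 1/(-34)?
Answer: 162431/16592 ≈ 9.7897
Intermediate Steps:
O(a, t) = 103/34 (O(a, t) = 3 - 1/(-34) = 3 - 1*(-1/34) = 3 + 1/34 = 103/34)
q(X, h) = 1 + h**2 (q(X, h) = h**2 + 1 = 1 + h**2)
F(G) = 1 + G**2
r = -719/122 (r = -719/(1 + 11**2) = -719/(1 + 121) = -719/122 ≈ -5.8934)
R(o, V) = 35/8 - o/8 (R(o, V) = 1/4 + (33 - o)/8 = 1/4 + (33/8 - o/8) = 35/8 - o/8)
O(-2, 2)*(R(-38, 4) + r) = 103*((35/8 - 1/8*(-38)) - 719/122)/34 = 103*((35/8 + 19/4) - 719/122)/34 = 103*(73/8 - 719/122)/34 = (103/34)*(1577/488) = 162431/16592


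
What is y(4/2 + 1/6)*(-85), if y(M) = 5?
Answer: -425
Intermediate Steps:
y(4/2 + 1/6)*(-85) = 5*(-85) = -425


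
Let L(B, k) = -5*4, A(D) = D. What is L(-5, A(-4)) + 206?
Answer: 186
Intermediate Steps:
L(B, k) = -20
L(-5, A(-4)) + 206 = -20 + 206 = 186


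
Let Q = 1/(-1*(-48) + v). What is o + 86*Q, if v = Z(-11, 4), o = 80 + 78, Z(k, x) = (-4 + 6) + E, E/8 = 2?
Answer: 5257/33 ≈ 159.30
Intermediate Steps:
E = 16 (E = 8*2 = 16)
Z(k, x) = 18 (Z(k, x) = (-4 + 6) + 16 = 2 + 16 = 18)
o = 158
v = 18
Q = 1/66 (Q = 1/(-1*(-48) + 18) = 1/(48 + 18) = 1/66 ≈ 0.015152)
o + 86*Q = 158 + 86*(1/66) = 158 + 43/33 = 5257/33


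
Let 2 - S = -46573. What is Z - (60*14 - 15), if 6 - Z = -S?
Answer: 45756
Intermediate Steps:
S = 46575 (S = 2 - 1*(-46573) = 2 + 46573 = 46575)
Z = 46581 (Z = 6 - (-1)*46575 = 6 - 1*(-46575) = 6 + 46575 = 46581)
Z - (60*14 - 15) = 46581 - (60*14 - 15) = 46581 - (840 - 15) = 46581 - 1*825 = 46581 - 825 = 45756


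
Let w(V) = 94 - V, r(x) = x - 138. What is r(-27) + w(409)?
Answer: -480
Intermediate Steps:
r(x) = -138 + x
r(-27) + w(409) = (-138 - 27) + (94 - 1*409) = -165 + (94 - 409) = -165 - 315 = -480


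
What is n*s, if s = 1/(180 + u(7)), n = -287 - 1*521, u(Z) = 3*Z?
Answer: -808/201 ≈ -4.0199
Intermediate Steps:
n = -808 (n = -287 - 521 = -808)
s = 1/201 (s = 1/(180 + 3*7) = 1/(180 + 21) = 1/201 ≈ 0.0049751)
n*s = -808*1/201 = -808/201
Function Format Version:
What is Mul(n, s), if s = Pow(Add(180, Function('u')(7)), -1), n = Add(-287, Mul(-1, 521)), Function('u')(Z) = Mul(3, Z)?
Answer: Rational(-808, 201) ≈ -4.0199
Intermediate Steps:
n = -808 (n = Add(-287, -521) = -808)
s = Rational(1, 201) (s = Pow(Add(180, Mul(3, 7)), -1) = Pow(Add(180, 21), -1) = Pow(201, -1) = Rational(1, 201) ≈ 0.0049751)
Mul(n, s) = Mul(-808, Rational(1, 201)) = Rational(-808, 201)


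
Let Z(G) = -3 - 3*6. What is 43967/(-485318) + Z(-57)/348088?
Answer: -7657288387/84466685992 ≈ -0.090654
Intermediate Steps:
Z(G) = -21 (Z(G) = -3 - 18 = -21)
43967/(-485318) + Z(-57)/348088 = 43967/(-485318) - 21/348088 = 43967*(-1/485318) - 21*1/348088 = -43967/485318 - 21/348088 = -7657288387/84466685992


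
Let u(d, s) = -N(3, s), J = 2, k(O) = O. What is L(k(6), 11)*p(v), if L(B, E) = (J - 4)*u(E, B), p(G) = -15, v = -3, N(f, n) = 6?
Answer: -180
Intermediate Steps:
u(d, s) = -6 (u(d, s) = -1*6 = -6)
L(B, E) = 12 (L(B, E) = (2 - 4)*(-6) = -2*(-6) = 12)
L(k(6), 11)*p(v) = 12*(-15) = -180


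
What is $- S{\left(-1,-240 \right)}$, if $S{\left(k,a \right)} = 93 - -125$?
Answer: $-218$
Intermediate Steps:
$S{\left(k,a \right)} = 218$ ($S{\left(k,a \right)} = 93 + 125 = 218$)
$- S{\left(-1,-240 \right)} = \left(-1\right) 218 = -218$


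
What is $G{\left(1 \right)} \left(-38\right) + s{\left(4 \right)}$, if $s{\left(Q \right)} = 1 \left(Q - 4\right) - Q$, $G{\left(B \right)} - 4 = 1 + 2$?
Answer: $-270$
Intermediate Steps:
$G{\left(B \right)} = 7$ ($G{\left(B \right)} = 4 + \left(1 + 2\right) = 4 + 3 = 7$)
$s{\left(Q \right)} = -4$ ($s{\left(Q \right)} = 1 \left(-4 + Q\right) - Q = \left(-4 + Q\right) - Q = -4$)
$G{\left(1 \right)} \left(-38\right) + s{\left(4 \right)} = 7 \left(-38\right) - 4 = -266 - 4 = -270$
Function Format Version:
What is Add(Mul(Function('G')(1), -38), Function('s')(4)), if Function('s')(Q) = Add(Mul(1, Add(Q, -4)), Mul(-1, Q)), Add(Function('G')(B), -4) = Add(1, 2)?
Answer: -270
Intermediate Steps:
Function('G')(B) = 7 (Function('G')(B) = Add(4, Add(1, 2)) = Add(4, 3) = 7)
Function('s')(Q) = -4 (Function('s')(Q) = Add(Mul(1, Add(-4, Q)), Mul(-1, Q)) = Add(Add(-4, Q), Mul(-1, Q)) = -4)
Add(Mul(Function('G')(1), -38), Function('s')(4)) = Add(Mul(7, -38), -4) = Add(-266, -4) = -270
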